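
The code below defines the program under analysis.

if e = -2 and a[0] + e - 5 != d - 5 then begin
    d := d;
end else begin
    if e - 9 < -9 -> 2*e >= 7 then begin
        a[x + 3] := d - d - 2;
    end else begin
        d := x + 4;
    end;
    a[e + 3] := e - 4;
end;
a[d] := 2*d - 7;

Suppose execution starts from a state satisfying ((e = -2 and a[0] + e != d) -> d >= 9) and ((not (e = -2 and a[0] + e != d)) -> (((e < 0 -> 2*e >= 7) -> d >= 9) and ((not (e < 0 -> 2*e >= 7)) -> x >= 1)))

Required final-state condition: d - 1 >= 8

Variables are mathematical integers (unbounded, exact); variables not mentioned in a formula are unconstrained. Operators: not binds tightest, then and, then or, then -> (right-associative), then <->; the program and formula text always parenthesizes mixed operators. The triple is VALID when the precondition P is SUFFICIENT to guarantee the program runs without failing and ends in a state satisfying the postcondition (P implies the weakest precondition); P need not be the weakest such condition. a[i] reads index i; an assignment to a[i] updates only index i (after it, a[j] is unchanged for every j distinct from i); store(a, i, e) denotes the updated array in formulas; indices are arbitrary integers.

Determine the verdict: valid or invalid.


Working backward. After the program, the postcondition d - 1 >= 8 must hold; in canonical form it is d >= 9.
Before a[d] := 2*d - 7: d >= 9
Then branch requires d >= 9; else branch requires ((e < 0 -> 2*e >= 7) -> d >= 9) and ((not (e < 0 -> 2*e >= 7)) -> x >= 5).
Before the if: ((e = -2 and a[0] + e != d) -> d >= 9) and ((not (e = -2 and a[0] + e != d)) -> (((e < 0 -> 2*e >= 7) -> d >= 9) and ((not (e < 0 -> 2*e >= 7)) -> x >= 5)))
The weakest precondition is ((e = -2 and a[0] + e != d) -> d >= 9) and ((not (e = -2 and a[0] + e != d)) -> (((e < 0 -> 2*e >= 7) -> d >= 9) and ((not (e < 0 -> 2*e >= 7)) -> x >= 5))).
Check whether ((e = -2 and a[0] + e != d) -> d >= 9) and ((not (e = -2 and a[0] + e != d)) -> (((e < 0 -> 2*e >= 7) -> d >= 9) and ((not (e < 0 -> 2*e >= 7)) -> x >= 1))) implies it.
Countermodel: at the initial state a = {[0] = 0, elsewhere 0}, d = -2, e = -1, x = 1, the precondition holds but the weakest precondition fails.
Answer: invalid


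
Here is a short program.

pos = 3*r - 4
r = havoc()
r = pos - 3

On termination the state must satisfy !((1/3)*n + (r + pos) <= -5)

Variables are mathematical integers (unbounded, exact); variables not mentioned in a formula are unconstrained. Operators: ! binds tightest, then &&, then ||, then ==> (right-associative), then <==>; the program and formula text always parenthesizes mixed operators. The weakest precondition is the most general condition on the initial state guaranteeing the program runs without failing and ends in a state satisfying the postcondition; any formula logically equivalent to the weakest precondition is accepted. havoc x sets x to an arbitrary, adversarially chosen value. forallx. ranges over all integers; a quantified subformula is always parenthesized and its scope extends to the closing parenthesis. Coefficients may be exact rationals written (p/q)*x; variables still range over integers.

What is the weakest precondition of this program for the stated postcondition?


Working backward. After the program, the postcondition !((1/3)*n + (r + pos) <= -5) must hold; in canonical form it is !((1/3)*n + pos + r <= -5).
Before r := pos - 3: !((1/3)*n + 2*pos <= -2)
Before havoc r: !((1/3)*n + 2*pos <= -2)
Before pos := 3*r - 4: !((1/3)*n + 6*r <= 6)
Answer: WP = !((1/3)*n + 6*r <= 6)


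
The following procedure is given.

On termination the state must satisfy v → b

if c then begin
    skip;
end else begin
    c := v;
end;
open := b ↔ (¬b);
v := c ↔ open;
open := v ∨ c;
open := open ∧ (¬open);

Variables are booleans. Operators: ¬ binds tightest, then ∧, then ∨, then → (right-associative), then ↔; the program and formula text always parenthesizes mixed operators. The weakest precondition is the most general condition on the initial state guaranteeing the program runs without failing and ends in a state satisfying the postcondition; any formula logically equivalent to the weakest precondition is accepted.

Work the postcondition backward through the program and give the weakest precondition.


Working backward. After the program, v → b must hold.
Before open := open ∧ (¬open): v → b
Before open := v ∨ c: v → b
Before v := c ↔ open: (c ↔ open) → b
Before open := b ↔ (¬b): (c ↔ (b ↔ (¬b))) → b
Then branch requires (c ↔ (b ↔ (¬b))) → b; else branch requires (v ↔ (b ↔ (¬b))) → b.
Before the if: (c → ((c ↔ (b ↔ (¬b))) → b)) ∧ ((¬c) → ((v ↔ (b ↔ (¬b))) → b))
Answer: WP = (c → ((c ↔ (b ↔ (¬b))) → b)) ∧ ((¬c) → ((v ↔ (b ↔ (¬b))) → b))


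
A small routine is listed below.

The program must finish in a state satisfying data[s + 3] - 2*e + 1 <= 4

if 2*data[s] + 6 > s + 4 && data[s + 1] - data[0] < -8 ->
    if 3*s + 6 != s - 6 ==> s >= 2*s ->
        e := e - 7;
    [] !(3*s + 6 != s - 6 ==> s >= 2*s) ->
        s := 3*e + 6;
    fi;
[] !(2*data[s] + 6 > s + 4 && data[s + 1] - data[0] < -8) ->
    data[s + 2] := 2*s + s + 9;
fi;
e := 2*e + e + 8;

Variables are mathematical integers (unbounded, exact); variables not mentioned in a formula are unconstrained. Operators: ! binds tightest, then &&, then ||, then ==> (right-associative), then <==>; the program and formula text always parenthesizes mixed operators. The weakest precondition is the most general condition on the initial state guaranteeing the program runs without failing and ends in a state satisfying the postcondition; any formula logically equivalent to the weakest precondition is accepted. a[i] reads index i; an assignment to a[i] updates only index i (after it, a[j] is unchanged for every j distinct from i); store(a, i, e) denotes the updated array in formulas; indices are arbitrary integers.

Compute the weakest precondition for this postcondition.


Working backward. After the program, the postcondition data[s + 3] - 2*e + 1 <= 4 must hold; in canonical form it is data[s + 3] <= 2*e + 3.
Before e := 2*e + e + 8: data[s + 3] <= 6*e + 19
Then branch requires ((2*s != -12 ==> s <= 0) ==> data[s + 3] <= 6*e - 23) && ((!(2*s != -12 ==> s <= 0)) ==> data[3*e + 9] <= 6*e + 19); else branch requires store(data, s + 2, 3*s + 9)[s + 3] <= 6*e + 19.
Before the if: ((2*data[s] > s - 2 && data[s + 1] < data[0] - 8) ==> (((2*s != -12 ==> s <= 0) ==> data[s + 3] <= 6*e - 23) && ((!(2*s != -12 ==> s <= 0)) ==> data[3*e + 9] <= 6*e + 19))) && ((!(2*data[s] > s - 2 && data[s + 1] < data[0] - 8)) ==> store(data, s + 2, 3*s + 9)[s + 3] <= 6*e + 19)
Answer: WP = ((2*data[s] > s - 2 && data[s + 1] < data[0] - 8) ==> (((2*s != -12 ==> s <= 0) ==> data[s + 3] <= 6*e - 23) && ((!(2*s != -12 ==> s <= 0)) ==> data[3*e + 9] <= 6*e + 19))) && ((!(2*data[s] > s - 2 && data[s + 1] < data[0] - 8)) ==> store(data, s + 2, 3*s + 9)[s + 3] <= 6*e + 19)


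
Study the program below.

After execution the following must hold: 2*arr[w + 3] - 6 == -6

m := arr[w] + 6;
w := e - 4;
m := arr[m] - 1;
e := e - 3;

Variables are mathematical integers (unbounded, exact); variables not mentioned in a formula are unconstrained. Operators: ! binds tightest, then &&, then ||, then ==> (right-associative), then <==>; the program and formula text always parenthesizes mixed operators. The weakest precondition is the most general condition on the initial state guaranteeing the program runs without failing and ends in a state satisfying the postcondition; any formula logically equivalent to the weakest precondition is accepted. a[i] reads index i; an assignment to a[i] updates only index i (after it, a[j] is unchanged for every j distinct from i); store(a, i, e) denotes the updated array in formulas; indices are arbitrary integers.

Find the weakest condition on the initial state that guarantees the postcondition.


Working backward. After the program, the postcondition 2*arr[w + 3] - 6 == -6 must hold; in canonical form it is 2*arr[w + 3] == 0.
Before e := e - 3: 2*arr[w + 3] == 0
Before m := arr[m] - 1: 2*arr[w + 3] == 0
Before w := e - 4: 2*arr[e - 1] == 0
Before m := arr[w] + 6: 2*arr[e - 1] == 0
Answer: WP = 2*arr[e - 1] == 0


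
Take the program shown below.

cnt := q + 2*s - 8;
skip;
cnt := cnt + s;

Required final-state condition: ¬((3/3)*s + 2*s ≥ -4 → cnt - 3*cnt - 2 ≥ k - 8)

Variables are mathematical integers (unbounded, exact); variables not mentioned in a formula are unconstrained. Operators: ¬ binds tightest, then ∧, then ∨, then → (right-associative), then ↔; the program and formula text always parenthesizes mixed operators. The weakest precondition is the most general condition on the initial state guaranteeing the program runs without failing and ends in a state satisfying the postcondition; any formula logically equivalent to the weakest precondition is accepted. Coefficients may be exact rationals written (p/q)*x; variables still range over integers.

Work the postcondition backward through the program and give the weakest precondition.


Working backward. After the program, the postcondition ¬((3/3)*s + 2*s ≥ -4 → cnt - 3*cnt - 2 ≥ k - 8) must hold; in canonical form it is ¬(3*s ≥ -4 → 2*cnt + k ≤ 6).
Before cnt := cnt + s: ¬(3*s ≥ -4 → 2*cnt + k + 2*s ≤ 6)
Before skip: ¬(3*s ≥ -4 → 2*cnt + k + 2*s ≤ 6)
Before cnt := q + 2*s - 8: ¬(3*s ≥ -4 → k + 2*q + 6*s ≤ 22)
Answer: WP = ¬(3*s ≥ -4 → k + 2*q + 6*s ≤ 22)


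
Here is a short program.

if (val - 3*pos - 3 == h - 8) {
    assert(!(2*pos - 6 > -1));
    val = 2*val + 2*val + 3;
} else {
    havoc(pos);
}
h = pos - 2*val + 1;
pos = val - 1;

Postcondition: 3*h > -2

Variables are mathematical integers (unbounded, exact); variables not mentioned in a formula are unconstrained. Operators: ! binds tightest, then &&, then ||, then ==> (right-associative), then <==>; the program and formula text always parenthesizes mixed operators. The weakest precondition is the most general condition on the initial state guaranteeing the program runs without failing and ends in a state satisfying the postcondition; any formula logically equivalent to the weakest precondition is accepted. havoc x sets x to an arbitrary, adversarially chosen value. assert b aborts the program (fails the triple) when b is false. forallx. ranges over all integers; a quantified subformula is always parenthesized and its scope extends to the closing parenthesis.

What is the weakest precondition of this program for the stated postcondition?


Working backward. After the program, 3*h > -2 must hold.
Before pos := val - 1: 3*h > -2
Before h := pos - 2*val + 1: 3*pos > 6*val - 5
Then branch requires (!(2*pos > 5)) && 3*pos > 24*val + 13; else branch requires forall pos_1. 3*pos_1 > 6*val - 5.
Before the if: (val == h + 3*pos - 5 ==> ((!(2*pos > 5)) && 3*pos > 24*val + 13)) && ((!(val == h + 3*pos - 5)) ==> (forall pos_1. 3*pos_1 > 6*val - 5))
Answer: WP = (val == h + 3*pos - 5 ==> ((!(2*pos > 5)) && 3*pos > 24*val + 13)) && ((!(val == h + 3*pos - 5)) ==> (forall pos_1. 3*pos_1 > 6*val - 5))


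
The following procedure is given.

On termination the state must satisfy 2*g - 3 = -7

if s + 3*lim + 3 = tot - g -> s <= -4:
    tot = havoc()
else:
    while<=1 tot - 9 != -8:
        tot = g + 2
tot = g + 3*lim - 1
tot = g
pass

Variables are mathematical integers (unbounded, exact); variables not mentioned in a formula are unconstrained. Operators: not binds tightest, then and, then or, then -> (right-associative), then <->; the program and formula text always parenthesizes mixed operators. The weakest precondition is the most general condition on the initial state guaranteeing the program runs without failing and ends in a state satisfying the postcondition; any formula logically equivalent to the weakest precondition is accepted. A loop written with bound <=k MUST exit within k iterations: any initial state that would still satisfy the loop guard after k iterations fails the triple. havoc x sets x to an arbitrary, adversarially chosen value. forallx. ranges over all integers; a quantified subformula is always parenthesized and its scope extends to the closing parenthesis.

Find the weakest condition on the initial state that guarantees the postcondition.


Working backward. After the program, the postcondition 2*g - 3 = -7 must hold; in canonical form it is 2*g = -4.
Before skip: 2*g = -4
Before tot := g: 2*g = -4
Before tot := g + 3*lim - 1: 2*g = -4
Then branch requires 2*g = -4; else branch requires (tot != 1 -> ((not (g != -1)) and 2*g = -4)) and ((not (tot != 1)) -> 2*g = -4).
Before the if: ((g + 3*lim + s = tot - 3 -> s <= -4) -> 2*g = -4) and ((not (g + 3*lim + s = tot - 3 -> s <= -4)) -> ((tot != 1 -> ((not (g != -1)) and 2*g = -4)) and ((not (tot != 1)) -> 2*g = -4)))
Answer: WP = ((g + 3*lim + s = tot - 3 -> s <= -4) -> 2*g = -4) and ((not (g + 3*lim + s = tot - 3 -> s <= -4)) -> ((tot != 1 -> ((not (g != -1)) and 2*g = -4)) and ((not (tot != 1)) -> 2*g = -4)))


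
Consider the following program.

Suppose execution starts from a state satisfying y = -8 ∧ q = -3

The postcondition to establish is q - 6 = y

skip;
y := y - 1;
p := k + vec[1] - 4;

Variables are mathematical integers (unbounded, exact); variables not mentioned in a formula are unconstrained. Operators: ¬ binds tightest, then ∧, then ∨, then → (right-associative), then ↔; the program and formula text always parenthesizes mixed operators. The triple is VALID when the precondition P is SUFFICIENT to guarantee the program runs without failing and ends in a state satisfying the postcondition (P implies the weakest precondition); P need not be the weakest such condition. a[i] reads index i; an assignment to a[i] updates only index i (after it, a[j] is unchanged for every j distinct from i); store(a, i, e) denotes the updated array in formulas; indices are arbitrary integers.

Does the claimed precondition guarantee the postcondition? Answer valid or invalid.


Working backward. After the program, the postcondition q - 6 = y must hold; in canonical form it is q = y + 6.
Before p := k + vec[1] - 4: q = y + 6
Before y := y - 1: q = y + 5
Before skip: q = y + 5
The weakest precondition is q = y + 5.
Check whether y = -8 ∧ q = -3 implies it.
Every state satisfying the precondition satisfies the weakest precondition: the implication holds.
Answer: valid


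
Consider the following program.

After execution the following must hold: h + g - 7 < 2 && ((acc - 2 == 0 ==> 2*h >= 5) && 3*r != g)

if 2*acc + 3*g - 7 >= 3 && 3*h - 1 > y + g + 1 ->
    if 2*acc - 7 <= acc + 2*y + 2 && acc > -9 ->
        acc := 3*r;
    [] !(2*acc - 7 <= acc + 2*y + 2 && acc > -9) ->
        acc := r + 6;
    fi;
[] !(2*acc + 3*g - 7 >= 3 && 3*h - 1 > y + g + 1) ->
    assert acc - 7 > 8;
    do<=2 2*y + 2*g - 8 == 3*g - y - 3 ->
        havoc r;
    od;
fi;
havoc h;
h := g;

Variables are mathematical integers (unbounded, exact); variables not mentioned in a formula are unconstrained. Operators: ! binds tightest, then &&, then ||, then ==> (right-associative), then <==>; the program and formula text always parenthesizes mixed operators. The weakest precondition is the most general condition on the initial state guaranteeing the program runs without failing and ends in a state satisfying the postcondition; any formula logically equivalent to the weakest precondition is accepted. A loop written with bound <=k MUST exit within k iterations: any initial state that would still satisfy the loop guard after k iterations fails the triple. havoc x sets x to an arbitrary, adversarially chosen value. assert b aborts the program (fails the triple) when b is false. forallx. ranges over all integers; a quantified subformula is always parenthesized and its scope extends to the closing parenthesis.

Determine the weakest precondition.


Working backward. After the program, the postcondition h + g - 7 < 2 && ((acc - 2 == 0 ==> 2*h >= 5) && 3*r != g) must hold; in canonical form it is g + h < 9 && (acc == 2 ==> 2*h >= 5) && 3*r != g.
Before h := g: 2*g < 9 && (acc == 2 ==> 2*g >= 5) && 3*r != g
Before havoc h: 2*g < 9 && (acc == 2 ==> 2*g >= 5) && 3*r != g
Then branch requires ((acc <= 2*y + 9 && acc > -9) ==> (2*g < 9 && (3*r == 2 ==> 2*g >= 5) && 3*r != g)) && ((!(acc <= 2*y + 9 && acc > -9)) ==> (2*g < 9 && (r == -4 ==> 2*g >= 5) && 3*r != g)); else branch requires acc > 15 && (3*y == g + 5 ==> (forall r_2. ((3*y == g + 5 ==> (forall r_1. ((!(3*y == g + 5)) && 2*g < 9 && (acc == 2 ==> 2*g >= 5) && 3*r_1 != g))) && ((!(3*y == g + 5)) ==> (2*g < 9 && (acc == 2 ==> 2*g >= 5) && 3*r_2 != g))))) && ((!(3*y == g + 5)) ==> (2*g < 9 && (acc == 2 ==> 2*g >= 5) && 3*r != g)).
Before the if: ((2*acc + 3*g >= 10 && 3*h > g + y + 2) ==> (((acc <= 2*y + 9 && acc > -9) ==> (2*g < 9 && (3*r == 2 ==> 2*g >= 5) && 3*r != g)) && ((!(acc <= 2*y + 9 && acc > -9)) ==> (2*g < 9 && (r == -4 ==> 2*g >= 5) && 3*r != g)))) && ((!(2*acc + 3*g >= 10 && 3*h > g + y + 2)) ==> (acc > 15 && (3*y == g + 5 ==> (forall r_2. ((3*y == g + 5 ==> (forall r_1. ((!(3*y == g + 5)) && 2*g < 9 && (acc == 2 ==> 2*g >= 5) && 3*r_1 != g))) && ((!(3*y == g + 5)) ==> (2*g < 9 && (acc == 2 ==> 2*g >= 5) && 3*r_2 != g))))) && ((!(3*y == g + 5)) ==> (2*g < 9 && (acc == 2 ==> 2*g >= 5) && 3*r != g))))
Answer: WP = ((2*acc + 3*g >= 10 && 3*h > g + y + 2) ==> (((acc <= 2*y + 9 && acc > -9) ==> (2*g < 9 && (3*r == 2 ==> 2*g >= 5) && 3*r != g)) && ((!(acc <= 2*y + 9 && acc > -9)) ==> (2*g < 9 && (r == -4 ==> 2*g >= 5) && 3*r != g)))) && ((!(2*acc + 3*g >= 10 && 3*h > g + y + 2)) ==> (acc > 15 && (3*y == g + 5 ==> (forall r_2. ((3*y == g + 5 ==> (forall r_1. ((!(3*y == g + 5)) && 2*g < 9 && (acc == 2 ==> 2*g >= 5) && 3*r_1 != g))) && ((!(3*y == g + 5)) ==> (2*g < 9 && (acc == 2 ==> 2*g >= 5) && 3*r_2 != g))))) && ((!(3*y == g + 5)) ==> (2*g < 9 && (acc == 2 ==> 2*g >= 5) && 3*r != g))))


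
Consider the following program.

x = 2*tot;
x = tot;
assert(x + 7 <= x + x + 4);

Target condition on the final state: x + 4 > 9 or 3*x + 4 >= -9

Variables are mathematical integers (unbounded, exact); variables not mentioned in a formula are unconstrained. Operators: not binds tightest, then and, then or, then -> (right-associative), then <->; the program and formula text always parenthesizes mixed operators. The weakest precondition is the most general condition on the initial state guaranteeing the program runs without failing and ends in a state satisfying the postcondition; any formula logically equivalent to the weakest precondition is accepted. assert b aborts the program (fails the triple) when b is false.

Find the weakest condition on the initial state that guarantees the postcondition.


Working backward. After the program, the postcondition x + 4 > 9 or 3*x + 4 >= -9 must hold; in canonical form it is x > 5 or 3*x >= -13.
Before assert x + 7 <= x + x + 4: x >= 3 and (x > 5 or 3*x >= -13)
Before x := tot: tot >= 3 and (tot > 5 or 3*tot >= -13)
Before x := 2*tot: tot >= 3 and (tot > 5 or 3*tot >= -13)
Answer: WP = tot >= 3 and (tot > 5 or 3*tot >= -13)


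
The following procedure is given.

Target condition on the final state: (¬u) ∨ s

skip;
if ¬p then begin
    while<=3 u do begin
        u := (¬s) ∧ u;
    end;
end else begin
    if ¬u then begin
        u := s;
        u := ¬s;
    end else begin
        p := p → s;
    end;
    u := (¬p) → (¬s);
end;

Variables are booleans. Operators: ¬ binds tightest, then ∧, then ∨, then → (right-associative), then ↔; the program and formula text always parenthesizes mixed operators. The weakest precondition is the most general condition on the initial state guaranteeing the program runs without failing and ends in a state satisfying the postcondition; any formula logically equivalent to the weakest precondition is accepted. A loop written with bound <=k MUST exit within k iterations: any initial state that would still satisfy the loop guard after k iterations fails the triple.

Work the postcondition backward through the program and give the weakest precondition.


Working backward. After the program, (¬u) ∨ s must hold.
Then branch requires (u → ((((¬s) ∧ u) → ((((¬s) ∧ u) → ((¬((¬s) ∧ u)) ∧ ((¬((¬s) ∧ u)) ∨ s))) ∧ ((¬((¬s) ∧ u)) → ((¬((¬s) ∧ u)) ∨ s)))) ∧ ((¬((¬s) ∧ u)) → ((¬((¬s) ∧ u)) ∨ s)))) ∧ ((¬u) → ((¬u) ∨ s)); else branch requires ((¬u) → ((¬((¬p) → (¬s))) ∨ s)) ∧ (u → ((¬((¬(p → s)) → (¬s))) ∨ s)).
Before the if: ((¬p) → ((u → ((((¬s) ∧ u) → ((((¬s) ∧ u) → ((¬((¬s) ∧ u)) ∧ ((¬((¬s) ∧ u)) ∨ s))) ∧ ((¬((¬s) ∧ u)) → ((¬((¬s) ∧ u)) ∨ s)))) ∧ ((¬((¬s) ∧ u)) → ((¬((¬s) ∧ u)) ∨ s)))) ∧ ((¬u) → ((¬u) ∨ s)))) ∧ (p → (((¬u) → ((¬((¬p) → (¬s))) ∨ s)) ∧ (u → ((¬((¬(p → s)) → (¬s))) ∨ s))))
Before skip: ((¬p) → ((u → ((((¬s) ∧ u) → ((((¬s) ∧ u) → ((¬((¬s) ∧ u)) ∧ ((¬((¬s) ∧ u)) ∨ s))) ∧ ((¬((¬s) ∧ u)) → ((¬((¬s) ∧ u)) ∨ s)))) ∧ ((¬((¬s) ∧ u)) → ((¬((¬s) ∧ u)) ∨ s)))) ∧ ((¬u) → ((¬u) ∨ s)))) ∧ (p → (((¬u) → ((¬((¬p) → (¬s))) ∨ s)) ∧ (u → ((¬((¬(p → s)) → (¬s))) ∨ s))))
Answer: WP = ((¬p) → ((u → ((((¬s) ∧ u) → ((((¬s) ∧ u) → ((¬((¬s) ∧ u)) ∧ ((¬((¬s) ∧ u)) ∨ s))) ∧ ((¬((¬s) ∧ u)) → ((¬((¬s) ∧ u)) ∨ s)))) ∧ ((¬((¬s) ∧ u)) → ((¬((¬s) ∧ u)) ∨ s)))) ∧ ((¬u) → ((¬u) ∨ s)))) ∧ (p → (((¬u) → ((¬((¬p) → (¬s))) ∨ s)) ∧ (u → ((¬((¬(p → s)) → (¬s))) ∨ s))))


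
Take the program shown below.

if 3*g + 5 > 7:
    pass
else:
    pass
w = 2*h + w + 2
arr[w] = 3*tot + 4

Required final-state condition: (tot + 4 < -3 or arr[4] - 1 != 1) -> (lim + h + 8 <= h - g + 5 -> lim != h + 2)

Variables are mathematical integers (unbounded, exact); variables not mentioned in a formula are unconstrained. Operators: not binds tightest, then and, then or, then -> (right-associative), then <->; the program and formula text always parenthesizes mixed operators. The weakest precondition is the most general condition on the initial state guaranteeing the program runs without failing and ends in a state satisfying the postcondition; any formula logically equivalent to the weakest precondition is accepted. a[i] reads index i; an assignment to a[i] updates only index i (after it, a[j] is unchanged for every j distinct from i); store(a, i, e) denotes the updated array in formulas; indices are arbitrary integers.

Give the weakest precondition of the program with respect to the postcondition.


Working backward. After the program, the postcondition (tot + 4 < -3 or arr[4] - 1 != 1) -> (lim + h + 8 <= h - g + 5 -> lim != h + 2) must hold; in canonical form it is (tot < -7 or arr[4] != 2) -> (g + lim <= -3 -> lim != h + 2).
Before arr[w] := 3*tot + 4: (tot < -7 or store(arr, w, 3*tot + 4)[4] != 2) -> (g + lim <= -3 -> lim != h + 2)
Before w := 2*h + w + 2: (tot < -7 or store(arr, 2*h + w + 2, 3*tot + 4)[4] != 2) -> (g + lim <= -3 -> lim != h + 2)
Then branch requires (tot < -7 or store(arr, 2*h + w + 2, 3*tot + 4)[4] != 2) -> (g + lim <= -3 -> lim != h + 2); else branch requires (tot < -7 or store(arr, 2*h + w + 2, 3*tot + 4)[4] != 2) -> (g + lim <= -3 -> lim != h + 2).
Before the if: (3*g > 2 -> ((tot < -7 or store(arr, 2*h + w + 2, 3*tot + 4)[4] != 2) -> (g + lim <= -3 -> lim != h + 2))) and ((not (3*g > 2)) -> ((tot < -7 or store(arr, 2*h + w + 2, 3*tot + 4)[4] != 2) -> (g + lim <= -3 -> lim != h + 2)))
Answer: WP = (3*g > 2 -> ((tot < -7 or store(arr, 2*h + w + 2, 3*tot + 4)[4] != 2) -> (g + lim <= -3 -> lim != h + 2))) and ((not (3*g > 2)) -> ((tot < -7 or store(arr, 2*h + w + 2, 3*tot + 4)[4] != 2) -> (g + lim <= -3 -> lim != h + 2)))


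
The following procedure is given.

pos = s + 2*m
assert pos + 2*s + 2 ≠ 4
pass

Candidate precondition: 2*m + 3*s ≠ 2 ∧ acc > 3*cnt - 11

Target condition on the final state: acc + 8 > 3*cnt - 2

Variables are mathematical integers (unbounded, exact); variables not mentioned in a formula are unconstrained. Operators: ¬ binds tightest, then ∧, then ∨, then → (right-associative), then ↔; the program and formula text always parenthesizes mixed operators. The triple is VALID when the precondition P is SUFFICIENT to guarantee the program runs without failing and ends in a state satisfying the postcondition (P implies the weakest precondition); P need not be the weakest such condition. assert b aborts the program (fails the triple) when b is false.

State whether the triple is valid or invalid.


Working backward. After the program, the postcondition acc + 8 > 3*cnt - 2 must hold; in canonical form it is acc > 3*cnt - 10.
Before skip: acc > 3*cnt - 10
Before assert pos + 2*s + 2 ≠ 4: pos + 2*s ≠ 2 ∧ acc > 3*cnt - 10
Before pos := s + 2*m: 2*m + 3*s ≠ 2 ∧ acc > 3*cnt - 10
The weakest precondition is 2*m + 3*s ≠ 2 ∧ acc > 3*cnt - 10.
Check whether 2*m + 3*s ≠ 2 ∧ acc > 3*cnt - 11 implies it.
Countermodel: at the initial state acc = -10, cnt = 0, m = 0, s = 0, the precondition holds but the weakest precondition fails.
Answer: invalid


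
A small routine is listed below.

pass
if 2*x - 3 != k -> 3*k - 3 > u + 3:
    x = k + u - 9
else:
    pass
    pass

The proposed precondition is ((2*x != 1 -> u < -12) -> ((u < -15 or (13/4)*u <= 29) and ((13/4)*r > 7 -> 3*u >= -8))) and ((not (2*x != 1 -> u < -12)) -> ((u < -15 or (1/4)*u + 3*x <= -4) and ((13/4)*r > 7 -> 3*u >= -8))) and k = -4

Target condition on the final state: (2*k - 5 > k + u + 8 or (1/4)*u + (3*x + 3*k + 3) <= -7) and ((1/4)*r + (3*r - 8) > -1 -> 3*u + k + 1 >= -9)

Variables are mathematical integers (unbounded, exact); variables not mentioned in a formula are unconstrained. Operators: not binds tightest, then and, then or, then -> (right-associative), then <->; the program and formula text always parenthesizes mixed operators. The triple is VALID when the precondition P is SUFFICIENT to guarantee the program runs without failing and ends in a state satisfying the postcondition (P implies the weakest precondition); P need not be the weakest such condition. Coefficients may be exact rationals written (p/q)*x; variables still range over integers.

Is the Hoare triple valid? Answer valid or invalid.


Working backward. After the program, the postcondition (2*k - 5 > k + u + 8 or (1/4)*u + (3*x + 3*k + 3) <= -7) and ((1/4)*r + (3*r - 8) > -1 -> 3*u + k + 1 >= -9) must hold; in canonical form it is (k > u + 13 or 3*k + (1/4)*u + 3*x <= -10) and ((13/4)*r > 7 -> k + 3*u >= -10).
Then branch requires (k > u + 13 or 6*k + (13/4)*u <= 17) and ((13/4)*r > 7 -> k + 3*u >= -10); else branch requires (k > u + 13 or 3*k + (1/4)*u + 3*x <= -10) and ((13/4)*r > 7 -> k + 3*u >= -10).
Before the if: ((2*x != k + 3 -> 3*k > u + 6) -> ((k > u + 13 or 6*k + (13/4)*u <= 17) and ((13/4)*r > 7 -> k + 3*u >= -10))) and ((not (2*x != k + 3 -> 3*k > u + 6)) -> ((k > u + 13 or 3*k + (1/4)*u + 3*x <= -10) and ((13/4)*r > 7 -> k + 3*u >= -10)))
Before skip: ((2*x != k + 3 -> 3*k > u + 6) -> ((k > u + 13 or 6*k + (13/4)*u <= 17) and ((13/4)*r > 7 -> k + 3*u >= -10))) and ((not (2*x != k + 3 -> 3*k > u + 6)) -> ((k > u + 13 or 3*k + (1/4)*u + 3*x <= -10) and ((13/4)*r > 7 -> k + 3*u >= -10)))
The weakest precondition is ((2*x != k + 3 -> 3*k > u + 6) -> ((k > u + 13 or 6*k + (13/4)*u <= 17) and ((13/4)*r > 7 -> k + 3*u >= -10))) and ((not (2*x != k + 3 -> 3*k > u + 6)) -> ((k > u + 13 or 3*k + (1/4)*u + 3*x <= -10) and ((13/4)*r > 7 -> k + 3*u >= -10))).
Check whether ((2*x != 1 -> u < -12) -> ((u < -15 or (13/4)*u <= 29) and ((13/4)*r > 7 -> 3*u >= -8))) and ((not (2*x != 1 -> u < -12)) -> ((u < -15 or (1/4)*u + 3*x <= -4) and ((13/4)*r > 7 -> 3*u >= -8))) and k = -4 implies it.
Countermodel: at the initial state k = -4, r = 2, u = -15, x = 2, the precondition holds but the weakest precondition fails.
Answer: invalid


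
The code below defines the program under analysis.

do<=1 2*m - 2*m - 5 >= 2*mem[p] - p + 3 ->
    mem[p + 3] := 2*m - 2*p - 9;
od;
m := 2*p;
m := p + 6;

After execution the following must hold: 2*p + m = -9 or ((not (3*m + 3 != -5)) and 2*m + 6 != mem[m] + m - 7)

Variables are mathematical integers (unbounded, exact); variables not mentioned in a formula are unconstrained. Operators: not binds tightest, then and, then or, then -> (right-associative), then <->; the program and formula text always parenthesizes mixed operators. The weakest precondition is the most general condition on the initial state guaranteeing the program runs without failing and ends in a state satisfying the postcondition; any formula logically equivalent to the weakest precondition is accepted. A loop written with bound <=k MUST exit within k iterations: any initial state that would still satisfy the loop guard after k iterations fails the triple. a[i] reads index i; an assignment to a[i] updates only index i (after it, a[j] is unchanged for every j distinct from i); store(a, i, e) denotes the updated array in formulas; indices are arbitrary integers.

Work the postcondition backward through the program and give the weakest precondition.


Working backward. After the program, the postcondition 2*p + m = -9 or ((not (3*m + 3 != -5)) and 2*m + 6 != mem[m] + m - 7) must hold; in canonical form it is m + 2*p = -9 or ((not (3*m != -8)) and m != mem[m] - 13).
Before m := p + 6: 3*p = -15 or ((not (3*p != -26)) and p != mem[p + 6] - 19)
Before m := 2*p: 3*p = -15 or ((not (3*p != -26)) and p != mem[p + 6] - 19)
Before the loop (bound <=1), unroll the exhaustion recursion (WP_0 = exit-now case; WP_j = one more guarded iteration, up to j = 1):
  WP_0: (not (p >= 2*mem[p] + 8)) and (3*p = -15 or ((not (3*p != -26)) and p != mem[p + 6] - 19))
  WP_1: (p >= 2*mem[p] + 8 -> ((not (p >= 2*store(mem, p + 3, 2*m - 2*p - 9)[p] + 8)) and (3*p = -15 or ((not (3*p != -26)) and p != store(mem, p + 3, 2*m - 2*p - 9)[p + 6] - 19)))) and ((not (p >= 2*mem[p] + 8)) -> (3*p = -15 or ((not (3*p != -26)) and p != mem[p + 6] - 19)))
So before the loop: (p >= 2*mem[p] + 8 -> ((not (p >= 2*store(mem, p + 3, 2*m - 2*p - 9)[p] + 8)) and (3*p = -15 or ((not (3*p != -26)) and p != store(mem, p + 3, 2*m - 2*p - 9)[p + 6] - 19)))) and ((not (p >= 2*mem[p] + 8)) -> (3*p = -15 or ((not (3*p != -26)) and p != mem[p + 6] - 19)))
Answer: WP = (p >= 2*mem[p] + 8 -> ((not (p >= 2*store(mem, p + 3, 2*m - 2*p - 9)[p] + 8)) and (3*p = -15 or ((not (3*p != -26)) and p != store(mem, p + 3, 2*m - 2*p - 9)[p + 6] - 19)))) and ((not (p >= 2*mem[p] + 8)) -> (3*p = -15 or ((not (3*p != -26)) and p != mem[p + 6] - 19)))


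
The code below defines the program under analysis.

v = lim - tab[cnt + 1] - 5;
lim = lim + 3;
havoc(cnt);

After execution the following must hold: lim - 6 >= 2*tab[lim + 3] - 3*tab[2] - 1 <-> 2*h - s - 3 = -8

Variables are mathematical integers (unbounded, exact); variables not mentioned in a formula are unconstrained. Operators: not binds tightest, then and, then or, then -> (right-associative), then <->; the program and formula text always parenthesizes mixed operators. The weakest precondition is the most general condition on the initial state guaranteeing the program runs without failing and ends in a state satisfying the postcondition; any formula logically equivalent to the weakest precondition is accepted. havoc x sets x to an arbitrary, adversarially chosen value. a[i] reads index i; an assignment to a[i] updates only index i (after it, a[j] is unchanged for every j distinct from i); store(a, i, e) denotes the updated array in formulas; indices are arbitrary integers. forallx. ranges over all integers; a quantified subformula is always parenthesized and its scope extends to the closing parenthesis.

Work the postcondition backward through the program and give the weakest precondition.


Working backward. After the program, the postcondition lim - 6 >= 2*tab[lim + 3] - 3*tab[2] - 1 <-> 2*h - s - 3 = -8 must hold; in canonical form it is 3*tab[2] + lim >= 2*tab[lim + 3] + 5 <-> 2*h = s - 5.
Before havoc cnt: 3*tab[2] + lim >= 2*tab[lim + 3] + 5 <-> 2*h = s - 5
Before lim := lim + 3: 3*tab[2] + lim >= 2*tab[lim + 6] + 2 <-> 2*h = s - 5
Before v := lim - tab[cnt + 1] - 5: 3*tab[2] + lim >= 2*tab[lim + 6] + 2 <-> 2*h = s - 5
Answer: WP = 3*tab[2] + lim >= 2*tab[lim + 6] + 2 <-> 2*h = s - 5


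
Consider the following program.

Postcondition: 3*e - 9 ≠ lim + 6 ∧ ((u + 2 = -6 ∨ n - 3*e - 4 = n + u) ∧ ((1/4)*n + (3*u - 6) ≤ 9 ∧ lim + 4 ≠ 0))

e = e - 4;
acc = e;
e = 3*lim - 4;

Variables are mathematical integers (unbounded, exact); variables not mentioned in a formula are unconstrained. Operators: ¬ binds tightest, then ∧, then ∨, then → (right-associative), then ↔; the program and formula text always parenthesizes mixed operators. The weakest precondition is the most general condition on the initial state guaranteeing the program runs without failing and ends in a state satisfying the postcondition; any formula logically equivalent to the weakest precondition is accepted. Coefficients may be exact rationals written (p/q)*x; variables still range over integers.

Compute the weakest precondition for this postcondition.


Working backward. After the program, the postcondition 3*e - 9 ≠ lim + 6 ∧ ((u + 2 = -6 ∨ n - 3*e - 4 = n + u) ∧ ((1/4)*n + (3*u - 6) ≤ 9 ∧ lim + 4 ≠ 0)) must hold; in canonical form it is 3*e ≠ lim + 15 ∧ (u = -8 ∨ 3*e + u = -4) ∧ (1/4)*n + 3*u ≤ 15 ∧ lim ≠ -4.
Before e := 3*lim - 4: 8*lim ≠ 27 ∧ (u = -8 ∨ 9*lim + u = 8) ∧ (1/4)*n + 3*u ≤ 15 ∧ lim ≠ -4
Before acc := e: 8*lim ≠ 27 ∧ (u = -8 ∨ 9*lim + u = 8) ∧ (1/4)*n + 3*u ≤ 15 ∧ lim ≠ -4
Before e := e - 4: 8*lim ≠ 27 ∧ (u = -8 ∨ 9*lim + u = 8) ∧ (1/4)*n + 3*u ≤ 15 ∧ lim ≠ -4
Answer: WP = 8*lim ≠ 27 ∧ (u = -8 ∨ 9*lim + u = 8) ∧ (1/4)*n + 3*u ≤ 15 ∧ lim ≠ -4


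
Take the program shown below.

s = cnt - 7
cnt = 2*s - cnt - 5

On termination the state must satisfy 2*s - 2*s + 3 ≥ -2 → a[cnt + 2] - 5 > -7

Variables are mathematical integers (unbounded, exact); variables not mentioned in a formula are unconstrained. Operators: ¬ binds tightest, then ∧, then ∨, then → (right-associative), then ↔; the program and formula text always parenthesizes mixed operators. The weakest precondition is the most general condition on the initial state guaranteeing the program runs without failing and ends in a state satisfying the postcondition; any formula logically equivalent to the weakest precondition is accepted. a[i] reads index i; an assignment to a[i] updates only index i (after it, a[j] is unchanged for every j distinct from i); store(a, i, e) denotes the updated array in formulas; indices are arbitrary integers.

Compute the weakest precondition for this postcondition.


Working backward. After the program, the postcondition 2*s - 2*s + 3 ≥ -2 → a[cnt + 2] - 5 > -7 must hold; in canonical form it is a[cnt + 2] > -2.
Before cnt := 2*s - cnt - 5: a[-cnt + 2*s - 3] > -2
Before s := cnt - 7: a[cnt - 17] > -2
Answer: WP = a[cnt - 17] > -2


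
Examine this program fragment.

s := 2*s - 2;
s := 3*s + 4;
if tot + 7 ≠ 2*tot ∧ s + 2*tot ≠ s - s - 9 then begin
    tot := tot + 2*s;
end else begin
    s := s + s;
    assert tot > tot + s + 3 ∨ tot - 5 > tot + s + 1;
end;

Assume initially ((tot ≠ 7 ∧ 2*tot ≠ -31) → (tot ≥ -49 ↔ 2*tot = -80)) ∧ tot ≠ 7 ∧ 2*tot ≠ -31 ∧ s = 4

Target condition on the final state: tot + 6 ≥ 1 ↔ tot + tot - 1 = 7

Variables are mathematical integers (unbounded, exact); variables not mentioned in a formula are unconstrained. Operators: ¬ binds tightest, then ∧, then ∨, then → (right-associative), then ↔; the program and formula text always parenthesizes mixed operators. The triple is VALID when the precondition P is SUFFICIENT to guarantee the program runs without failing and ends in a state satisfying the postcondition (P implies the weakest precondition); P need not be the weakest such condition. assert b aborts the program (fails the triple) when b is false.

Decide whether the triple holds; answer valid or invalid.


Working backward. After the program, the postcondition tot + 6 ≥ 1 ↔ tot + tot - 1 = 7 must hold; in canonical form it is tot ≥ -5 ↔ 2*tot = 8.
Then branch requires 2*s + tot ≥ -5 ↔ 4*s + 2*tot = 8; else branch requires (2*s < -3 ∨ 2*s < -6) ∧ (tot ≥ -5 ↔ 2*tot = 8).
Before the if: ((tot ≠ 7 ∧ s + 2*tot ≠ -9) → (2*s + tot ≥ -5 ↔ 4*s + 2*tot = 8)) ∧ ((¬(tot ≠ 7 ∧ s + 2*tot ≠ -9)) → ((2*s < -3 ∨ 2*s < -6) ∧ (tot ≥ -5 ↔ 2*tot = 8)))
Before s := 3*s + 4: ((tot ≠ 7 ∧ 3*s + 2*tot ≠ -13) → (6*s + tot ≥ -13 ↔ 12*s + 2*tot = -8)) ∧ ((¬(tot ≠ 7 ∧ 3*s + 2*tot ≠ -13)) → ((6*s < -11 ∨ 6*s < -14) ∧ (tot ≥ -5 ↔ 2*tot = 8)))
Before s := 2*s - 2: ((tot ≠ 7 ∧ 6*s + 2*tot ≠ -7) → (12*s + tot ≥ -1 ↔ 24*s + 2*tot = 16)) ∧ ((¬(tot ≠ 7 ∧ 6*s + 2*tot ≠ -7)) → ((12*s < 1 ∨ 12*s < -2) ∧ (tot ≥ -5 ↔ 2*tot = 8)))
The weakest precondition is ((tot ≠ 7 ∧ 6*s + 2*tot ≠ -7) → (12*s + tot ≥ -1 ↔ 24*s + 2*tot = 16)) ∧ ((¬(tot ≠ 7 ∧ 6*s + 2*tot ≠ -7)) → ((12*s < 1 ∨ 12*s < -2) ∧ (tot ≥ -5 ↔ 2*tot = 8))).
Check whether ((tot ≠ 7 ∧ 2*tot ≠ -31) → (tot ≥ -49 ↔ 2*tot = -80)) ∧ tot ≠ 7 ∧ 2*tot ≠ -31 ∧ s = 4 implies it.
Every state satisfying the precondition satisfies the weakest precondition: the implication holds.
Answer: valid


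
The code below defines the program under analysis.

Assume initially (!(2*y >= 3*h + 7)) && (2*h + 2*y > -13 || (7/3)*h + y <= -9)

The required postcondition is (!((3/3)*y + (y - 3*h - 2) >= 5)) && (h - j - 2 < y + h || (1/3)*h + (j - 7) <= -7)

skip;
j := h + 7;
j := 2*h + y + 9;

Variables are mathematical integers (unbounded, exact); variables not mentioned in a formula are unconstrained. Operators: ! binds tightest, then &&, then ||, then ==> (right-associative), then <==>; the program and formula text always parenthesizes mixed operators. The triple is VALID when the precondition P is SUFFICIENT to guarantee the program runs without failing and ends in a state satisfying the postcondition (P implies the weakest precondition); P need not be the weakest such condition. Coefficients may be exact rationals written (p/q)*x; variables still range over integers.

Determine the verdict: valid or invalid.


Working backward. After the program, the postcondition (!((3/3)*y + (y - 3*h - 2) >= 5)) && (h - j - 2 < y + h || (1/3)*h + (j - 7) <= -7) must hold; in canonical form it is (!(2*y >= 3*h + 7)) && (j + y > -2 || (1/3)*h + j <= 0).
Before j := 2*h + y + 9: (!(2*y >= 3*h + 7)) && (2*h + 2*y > -11 || (7/3)*h + y <= -9)
Before j := h + 7: (!(2*y >= 3*h + 7)) && (2*h + 2*y > -11 || (7/3)*h + y <= -9)
Before skip: (!(2*y >= 3*h + 7)) && (2*h + 2*y > -11 || (7/3)*h + y <= -9)
The weakest precondition is (!(2*y >= 3*h + 7)) && (2*h + 2*y > -11 || (7/3)*h + y <= -9).
Check whether (!(2*y >= 3*h + 7)) && (2*h + 2*y > -13 || (7/3)*h + y <= -9) implies it.
Countermodel: at the initial state h = 0, y = -6, the precondition holds but the weakest precondition fails.
Answer: invalid


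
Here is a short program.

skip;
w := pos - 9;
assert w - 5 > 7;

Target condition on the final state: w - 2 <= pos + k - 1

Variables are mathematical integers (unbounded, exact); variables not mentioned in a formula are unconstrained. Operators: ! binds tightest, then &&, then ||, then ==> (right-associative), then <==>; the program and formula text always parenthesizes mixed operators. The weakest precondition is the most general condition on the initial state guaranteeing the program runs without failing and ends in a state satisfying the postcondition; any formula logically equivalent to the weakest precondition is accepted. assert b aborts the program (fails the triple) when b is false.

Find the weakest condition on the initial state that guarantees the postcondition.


Working backward. After the program, the postcondition w - 2 <= pos + k - 1 must hold; in canonical form it is w <= k + pos + 1.
Before assert w - 5 > 7: w > 12 && w <= k + pos + 1
Before w := pos - 9: pos > 21 && k >= -10
Before skip: pos > 21 && k >= -10
Answer: WP = pos > 21 && k >= -10


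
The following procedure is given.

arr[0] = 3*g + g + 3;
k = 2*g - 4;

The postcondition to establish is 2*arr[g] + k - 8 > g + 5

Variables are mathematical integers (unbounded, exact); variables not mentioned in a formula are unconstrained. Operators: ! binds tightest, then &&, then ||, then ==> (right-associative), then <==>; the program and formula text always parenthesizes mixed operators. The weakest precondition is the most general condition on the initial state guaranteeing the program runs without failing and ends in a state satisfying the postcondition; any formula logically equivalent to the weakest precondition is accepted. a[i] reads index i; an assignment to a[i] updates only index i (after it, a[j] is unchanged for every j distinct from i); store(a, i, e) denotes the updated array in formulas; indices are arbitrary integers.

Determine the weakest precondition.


Working backward. After the program, the postcondition 2*arr[g] + k - 8 > g + 5 must hold; in canonical form it is 2*arr[g] + k > g + 13.
Before k := 2*g - 4: 2*arr[g] + g > 17
Before arr[0] := 3*g + g + 3: 2*store(arr, 0, 4*g + 3)[g] + g > 17
Answer: WP = 2*store(arr, 0, 4*g + 3)[g] + g > 17
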